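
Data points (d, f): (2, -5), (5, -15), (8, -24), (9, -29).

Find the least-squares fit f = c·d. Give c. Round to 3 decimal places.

c = -3.092

Normal-equation sums: Σd·d = 174.
Moment sums: Σd·f = -538.
So AᵀA·[c]ᵀ = Aᵀf: [[174]]·[c]ᵀ = [-538]ᵀ.
c = (-538)/174 = -3.09195.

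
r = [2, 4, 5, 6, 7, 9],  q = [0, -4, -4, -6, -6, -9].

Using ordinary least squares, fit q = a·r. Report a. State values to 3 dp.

a = -0.924

XᵀX·[a]ᵀ = Xᵀq reads: 211·a = -195.
a = (-195)/211 = -0.924171.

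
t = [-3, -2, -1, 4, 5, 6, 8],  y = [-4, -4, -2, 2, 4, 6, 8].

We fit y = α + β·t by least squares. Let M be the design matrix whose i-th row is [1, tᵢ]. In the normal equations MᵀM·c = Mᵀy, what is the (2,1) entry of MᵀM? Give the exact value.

Row 2 ↔ basis t, column 1 ↔ basis 1, so (MᵀM)_{2,1} = Σᵢ t = (-3)·(1) + (-2)·(1) + (-1)·(1) + (4)·(1) + (5)·(1) + (6)·(1) + (8)·(1) = 17.

17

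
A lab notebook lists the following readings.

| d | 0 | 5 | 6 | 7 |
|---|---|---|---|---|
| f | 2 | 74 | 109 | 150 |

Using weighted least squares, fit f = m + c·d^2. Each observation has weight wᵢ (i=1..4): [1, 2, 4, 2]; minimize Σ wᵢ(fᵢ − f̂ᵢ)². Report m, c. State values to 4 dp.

With design matrix A, AᵀWA = [[9, 292]; [292, 11236]] and AᵀWf = [886, 34096]ᵀ.
det = 9·11236 − 292² = 15860.
m = (886·11236 − 292·34096)/15860 = -18/305; c = (9·34096 − 292·886)/15860 = 926/305.

m = -0.0590, c = 3.0361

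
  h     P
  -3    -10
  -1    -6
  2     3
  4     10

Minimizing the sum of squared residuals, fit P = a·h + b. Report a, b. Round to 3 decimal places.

The normal equations are: 30·a + 2·b = 82;  2·a + 4·b = -3.
(Σh·h = 30, Σh = 2, Σ1 = 4, Σh·P = 82, ΣP = -3.)
Determinant 30·4 − 2² = 116.
a = (82·4 − 2·(-3))/116 = 167/58; b = (30·(-3) − 2·82)/116 = -127/58.

a = 2.879, b = -2.190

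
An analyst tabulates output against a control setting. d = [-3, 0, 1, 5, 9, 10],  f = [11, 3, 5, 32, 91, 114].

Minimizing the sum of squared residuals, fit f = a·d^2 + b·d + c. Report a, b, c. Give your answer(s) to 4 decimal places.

a = 1.0490, b = 0.4848, c = 3.1264

MᵀM·[a, b, c]ᵀ = Mᵀf reads: 17268·a + 1828·b + 216·c = 19675;  1828·a + 216·b + 22·c = 2091;  216·a + 22·b + 6·c = 256.
(Σd^2·d^2 = 17268, Σd^2·d = 1828, Σd^2 = 216, Σd·d = 216, Σd = 22, Σ1 = 6, Σd^2·f = 19675, Σd·f = 2091, Σf = 256.)
Row-reducing yields a = 15831/15092, b = 1829/3773, c = 11796/3773.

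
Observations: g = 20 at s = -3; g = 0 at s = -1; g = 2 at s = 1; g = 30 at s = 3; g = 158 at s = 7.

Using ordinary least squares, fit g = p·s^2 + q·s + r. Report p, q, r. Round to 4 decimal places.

p = 3.0365, q = 1.6186, r = -2.1690

The normal equations are: 2565·p + 343·q + 69·r = 8194;  343·p + 69·q + 7·r = 1138;  69·p + 7·q + 5·r = 210.
(Σs^2·s^2 = 2565, Σs^2·s = 343, Σs^2 = 69, Σs·s = 69, Σs = 7, Σ1 = 5, Σs^2·g = 8194, Σs·g = 1138, Σg = 210.)
Solving the 3×3 system (Gaussian elimination) gives p = 8247/2716, q = 157/97, r = -5891/2716.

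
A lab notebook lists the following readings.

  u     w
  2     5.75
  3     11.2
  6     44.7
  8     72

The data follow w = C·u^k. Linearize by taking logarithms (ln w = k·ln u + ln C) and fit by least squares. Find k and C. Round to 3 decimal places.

k = 1.857, C = 1.539

With ln wᵢ as the transformed response and ln uᵢ as the regressor:
Σln u = 5.6630, Σ(ln u)² = 9.2219, Σln w = 12.2418, Σln u·ln w = 19.5683.
Equations: 9.2219·k + 5.6630·ln C = 19.5683;  5.6630·k + 4·ln C = 12.2418.
Slope k = (n·Σln u·ln w − Σln u·Σln w)/(n·Σ(ln u)² − (Σln u)²) = (4·19.5683 − 5.6630·12.2418)/4.8184 = 1.85720; ln C = (Σln w − k·Σln u)/n = 0.43113, so C = exp(0.43113) = 1.53900.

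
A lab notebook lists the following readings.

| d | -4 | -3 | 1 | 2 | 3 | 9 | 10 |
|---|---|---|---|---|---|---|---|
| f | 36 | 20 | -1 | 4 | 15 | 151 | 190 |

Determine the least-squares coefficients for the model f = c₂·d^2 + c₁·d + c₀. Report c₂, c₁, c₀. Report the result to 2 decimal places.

Forming AᵀA = [[16996, 1674, 220]; [1674, 220, 18]; [220, 18, 7]] and Aᵀf = [32137, 3107, 415]ᵀ gives AᵀA·[c₂, c₁, c₀]ᵀ = Aᵀf.
Row-reducing yields c₂ = 1232211/610214, c₁ = -695927/610214, c₀ = -380066/305107.

c₂ = 2.02, c₁ = -1.14, c₀ = -1.25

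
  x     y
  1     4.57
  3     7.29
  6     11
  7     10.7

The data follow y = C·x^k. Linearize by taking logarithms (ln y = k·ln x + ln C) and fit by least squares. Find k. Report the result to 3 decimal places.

Taking logs, ln y = k·ln x + ln C, so regress ln y on ln x.
Sums: Σln x = 4.8363, Σ(ln x)² = 8.2039, Σln y = 8.2742, Σln x·ln y = 11.0911.
Normal system: [[8.2039, 4.8363]; [4.8363, 4]]·[k, ln C]ᵀ = [11.0911, 8.2742]ᵀ.
Solving (det = 9.4260): k = 0.46131, ln C = 1.51078.

k = 0.461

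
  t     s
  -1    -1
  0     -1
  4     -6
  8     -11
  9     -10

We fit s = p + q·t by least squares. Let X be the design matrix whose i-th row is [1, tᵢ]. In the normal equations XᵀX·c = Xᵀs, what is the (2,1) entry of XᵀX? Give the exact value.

20

Row 2 ↔ basis t, column 1 ↔ basis 1, so (XᵀX)_{2,1} = Σᵢ t = (-1)·(1) + (0)·(1) + (4)·(1) + (8)·(1) + (9)·(1) = 20.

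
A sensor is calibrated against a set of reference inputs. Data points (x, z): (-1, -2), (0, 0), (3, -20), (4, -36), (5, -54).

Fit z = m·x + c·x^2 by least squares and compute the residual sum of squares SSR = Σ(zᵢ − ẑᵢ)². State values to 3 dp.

SSR = 0.981

Setting ∂/∂m … = 0 gives: 51·m + 215·c = -472;  215·m + 963·c = -2108.
(Σx·x = 51, Σx·x^2 = 215, Σx^2·x^2 = 963, Σx·z = -472, Σx^2·z = -2108.)
Δ = 51·963 − 215² = 2888.
m = ((-472)·963 − 215·(-2108))/2888 = -329/722; c = (51·(-2108) − 215·(-472))/2888 = -1507/722.
Residuals: -7/19, 0, 55/361, -282/361, 166/361; SSR = 354/361.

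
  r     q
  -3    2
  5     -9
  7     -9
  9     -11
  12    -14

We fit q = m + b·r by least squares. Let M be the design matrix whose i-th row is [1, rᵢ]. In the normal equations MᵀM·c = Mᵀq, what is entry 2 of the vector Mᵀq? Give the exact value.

-381

Entry 2 ↔ basis r, so (Mᵀq)_{2} = Σᵢ (r)·qᵢ = (-3)·(2) + (5)·(-9) + (7)·(-9) + (9)·(-11) + (12)·(-14) = -381.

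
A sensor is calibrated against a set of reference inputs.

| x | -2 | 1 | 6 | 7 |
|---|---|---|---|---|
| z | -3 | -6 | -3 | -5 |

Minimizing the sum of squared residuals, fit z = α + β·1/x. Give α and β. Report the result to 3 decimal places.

α = -3.844, β = -2.004

Normal-equation sums: Σ1 = 4, Σ1/x = 17/21, Σ1/x·1/x = 1145/882.
And Σz = -17, Σ1/x·z = -40/7.
Determinant 4·(1145/882) − (17/21)² = 667/147.
α = ((-17)·(1145/882) − (17/21)·(-40/7))/(667/147) = -15385/4002; β = (4·(-40/7) − (17/21)·(-17))/(667/147) = -1337/667.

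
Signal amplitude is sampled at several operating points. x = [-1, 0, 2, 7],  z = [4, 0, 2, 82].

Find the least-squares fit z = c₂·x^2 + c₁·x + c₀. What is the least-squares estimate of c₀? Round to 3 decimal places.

The normal system AᵀA·[c₂, c₁, c₀]ᵀ = Aᵀz is [[2418, 350, 54]; [350, 54, 8]; [54, 8, 4]]·[c₂, c₁, c₀]ᵀ = [4030, 574, 88]ᵀ.
Row-reducing yields c₂ = 5840/2809, c₁ = -7771/2809, c₀ = -1500/2809.

c₀ = -0.534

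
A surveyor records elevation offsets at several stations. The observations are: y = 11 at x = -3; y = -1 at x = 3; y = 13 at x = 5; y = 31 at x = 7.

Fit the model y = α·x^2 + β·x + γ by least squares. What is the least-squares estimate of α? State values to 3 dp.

Setting ∂/∂α … = 0 gives: 3188·α + 468·β + 92·γ = 1934;  468·α + 92·β + 12·γ = 246;  92·α + 12·β + 4·γ = 54.
(Σx^2·x^2 = 3188, Σx^2·x = 468, Σx^2 = 92, Σx·x = 92, Σx = 12, Σ1 = 4, Σx^2·y = 1934, Σx·y = 246, Σy = 54.)
Inverting the 3×3 Gram matrix, [α, β, γ]ᵀ = [707/724, -669/362, -2473/724]ᵀ.

α = 0.977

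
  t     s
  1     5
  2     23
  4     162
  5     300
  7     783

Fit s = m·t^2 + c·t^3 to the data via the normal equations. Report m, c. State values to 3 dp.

Entries of XᵀX: Σt^2·t^2 = 3299, Σt^2·t^3 = 20989, Σt^3·t^3 = 137435.
Moment sums: Σt^2·s = 48556, Σt^3·s = 316626.
So XᵀX·[m, c]ᵀ = Xᵀs: [[3299, 20989]; [20989, 137435]]·[m, c]ᵀ = [48556, 316626]ᵀ.
Eliminating c: 137435·(row 1) − 20989·(row 2) gives 12859944·m = 137435·48556 − 20989·316626 = 27630746, so m = 13815373/6429972.
Then c = (316626 − 20989·(13815373/6429972))/137435 = 12703645/6429972.

m = 2.149, c = 1.976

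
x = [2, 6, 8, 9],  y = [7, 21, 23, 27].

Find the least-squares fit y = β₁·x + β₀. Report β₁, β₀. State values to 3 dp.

Normal-equation sums: Σx·x = 185, Σx = 25, Σ1 = 4.
Right-hand side: Σx·y = 567, Σy = 78.
Δ = 185·4 − 25² = 115.
β₁ = (567·4 − 25·78)/115 = 318/115; β₀ = (185·78 − 25·567)/115 = 51/23.

β₁ = 2.765, β₀ = 2.217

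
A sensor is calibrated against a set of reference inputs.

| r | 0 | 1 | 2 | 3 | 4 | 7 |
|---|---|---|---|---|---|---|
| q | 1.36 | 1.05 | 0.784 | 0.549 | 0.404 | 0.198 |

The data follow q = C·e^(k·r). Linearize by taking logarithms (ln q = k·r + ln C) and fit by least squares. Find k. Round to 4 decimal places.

k = -0.2810

Let Y = ln q. Fitting Y = k·r + ln C by least squares:
XᵀX = [[79.0000, 17.0000]; [17.0000, 6]], rhs = [-17.1987, -3.0126]ᵀ  (here Σr = 17.0000, Σ(r)² = 79.0000, Σln q = -3.0126, Σr·ln q = -17.1987).
Δ = 79.0000·6 − (17.0000)² = 185.0000; k = (-17.1987·6 − 17.0000·-3.0126)/185.0000 = -0.28096, ln C = (79.0000·-3.0126 − 17.0000·-17.1987)/185.0000 = 0.29397.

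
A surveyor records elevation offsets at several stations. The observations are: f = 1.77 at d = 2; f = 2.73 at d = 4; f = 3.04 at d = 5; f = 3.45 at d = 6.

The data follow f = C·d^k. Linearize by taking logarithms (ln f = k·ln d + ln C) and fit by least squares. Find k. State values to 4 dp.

k = 0.6023

With ln fᵢ as the transformed response and ln dᵢ as the regressor:
Over the data: Σln d = 5.4806, Σ(ln d)² = 8.2030, Σln f = 3.9255, Σln d·ln f = 5.7964.
Normal system: [[8.2030, 5.4806]; [5.4806, 4]]·[k, ln C]ᵀ = [5.7964, 3.9255]ᵀ.
Solving (det = 2.7744): k = 0.60234, ln C = 0.15608.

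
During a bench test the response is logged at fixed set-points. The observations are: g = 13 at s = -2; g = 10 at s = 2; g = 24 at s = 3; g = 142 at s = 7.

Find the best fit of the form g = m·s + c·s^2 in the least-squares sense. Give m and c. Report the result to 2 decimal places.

m = -0.81, c = 3.01

With design matrix A, AᵀA = [[66, 370]; [370, 2514]] and Aᵀg = [1060, 7266]ᵀ.
Eliminating c: 2514·(row 1) − 370·(row 2) gives 29024·m = 2514·1060 − 370·7266 = -23580, so m = -5895/7256.
Then c = (7266 − 370·(-5895/7256))/2514 = 21839/7256.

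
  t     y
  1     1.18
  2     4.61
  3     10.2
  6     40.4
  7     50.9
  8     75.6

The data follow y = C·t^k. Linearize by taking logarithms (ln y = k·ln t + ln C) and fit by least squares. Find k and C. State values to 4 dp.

k = 1.9728, C = 1.1734

Taking logs, ln y = k·ln t + ln C, so regress ln y on ln t.
Sums: Σln t = 7.6089, Σ(ln t)² = 13.0084, Σln y = 15.9703, Σln t·ln y = 26.8798.
Normal system: [[13.0084, 7.6089]; [7.6089, 6]]·[k, ln C]ᵀ = [26.8798, 15.9703]ᵀ.
Slope k = (n·Σln t·ln y − Σln t·Σln y)/(n·Σ(ln t)² − (Σln t)²) = (6·26.8798 − 7.6089·15.9703)/20.1558 = 1.97278; ln C = (Σln y − k·Σln t)/n = 0.15994, so C = exp(0.15994) = 1.17344.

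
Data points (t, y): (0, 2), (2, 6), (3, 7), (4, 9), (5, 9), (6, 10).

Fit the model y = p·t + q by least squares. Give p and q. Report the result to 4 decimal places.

p = 1.3143, q = 2.7857

Setting ∂/∂p … = 0 gives: 90·p + 20·q = 174;  20·p + 6·q = 43.
(Σt·t = 90, Σt = 20, Σ1 = 6, Σt·y = 174, Σy = 43.)
Eliminating q: 6·(row 1) − 20·(row 2) gives 140·p = 6·174 − 20·43 = 184, so p = 46/35.
Then q = (43 − 20·(46/35))/6 = 39/14.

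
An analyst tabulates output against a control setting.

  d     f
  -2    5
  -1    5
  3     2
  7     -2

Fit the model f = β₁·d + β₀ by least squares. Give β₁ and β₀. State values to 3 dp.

β₁ = -0.798, β₀ = 3.897

MᵀM·[β₁, β₀]ᵀ = Mᵀf reads: 63·β₁ + 7·β₀ = -23;  7·β₁ + 4·β₀ = 10.
det = 63·4 − 7² = 203.
β₁ = ((-23)·4 − 7·10)/203 = -162/203; β₀ = (63·10 − 7·(-23))/203 = 113/29.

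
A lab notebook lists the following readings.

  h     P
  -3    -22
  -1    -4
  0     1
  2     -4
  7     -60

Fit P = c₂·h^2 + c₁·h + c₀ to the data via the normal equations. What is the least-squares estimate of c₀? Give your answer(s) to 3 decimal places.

Forming MᵀM = [[2499, 323, 63]; [323, 63, 5]; [63, 5, 5]] and MᵀP = [-3158, -358, -89]ᵀ gives MᵀM·[c₂, c₁, c₀]ᵀ = MᵀP.
Inverting the 3×3 Gram matrix, [c₂, c₁, c₀]ᵀ = [-120457/78254, 177043/78254, -2373/3557]ᵀ.

c₀ = -0.667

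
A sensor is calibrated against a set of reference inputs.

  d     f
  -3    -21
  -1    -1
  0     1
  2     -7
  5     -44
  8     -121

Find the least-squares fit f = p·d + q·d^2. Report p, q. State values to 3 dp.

p = 0.927, q = -1.999

XᵀX·[p, q]ᵀ = Xᵀf reads: 103·p + 617·q = -1138;  617·p + 4819·q = -9062.
(Σd·d = 103, Σd·d^2 = 617, Σd^2·d^2 = 4819, Σd·f = -1138, Σd^2·f = -9062.)
det = 103·4819 − 617² = 115668.
p = ((-1138)·4819 − 617·(-9062))/115668 = 8936/9639; q = (103·(-9062) − 617·(-1138))/115668 = -19270/9639.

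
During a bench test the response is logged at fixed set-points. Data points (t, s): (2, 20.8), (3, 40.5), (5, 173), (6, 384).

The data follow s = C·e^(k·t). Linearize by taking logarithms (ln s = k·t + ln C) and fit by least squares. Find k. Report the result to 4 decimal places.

k = 0.7283

With ln sᵢ as the transformed response and tᵢ as the regressor:
Σt = 16.0000, Σ(t)² = 74.0000, Σln s = 17.8402, Σt·ln s = 78.6441.
Equations: 74.0000·k + 16.0000·ln C = 78.6441;  16.0000·k + 4·ln C = 17.8402.
Δ = 74.0000·4 − (16.0000)² = 40.0000; k = (78.6441·4 − 16.0000·17.8402)/40.0000 = 0.72834, ln C = (74.0000·17.8402 − 16.0000·78.6441)/40.0000 = 1.54670.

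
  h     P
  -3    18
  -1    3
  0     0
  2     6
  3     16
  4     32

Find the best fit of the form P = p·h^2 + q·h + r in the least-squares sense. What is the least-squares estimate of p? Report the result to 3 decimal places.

The normal system AᵀA·[p, q, r]ᵀ = AᵀP is [[435, 71, 39]; [71, 39, 5]; [39, 5, 6]]·[p, q, r]ᵀ = [845, 131, 75]ᵀ.
Row-reducing yields p = 2677/1320, q = -11/40, r = -299/660.

p = 2.028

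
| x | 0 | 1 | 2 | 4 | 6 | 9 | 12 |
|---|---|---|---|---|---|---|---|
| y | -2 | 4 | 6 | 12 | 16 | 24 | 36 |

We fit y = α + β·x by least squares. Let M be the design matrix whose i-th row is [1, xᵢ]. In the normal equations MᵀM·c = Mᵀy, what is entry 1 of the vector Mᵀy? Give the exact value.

Entry 1 ↔ basis 1, so (Mᵀy)_{1} = Σᵢ yᵢ = (1)·(-2) + (1)·(4) + (1)·(6) + (1)·(12) + (1)·(16) + (1)·(24) + (1)·(36) = 96.

96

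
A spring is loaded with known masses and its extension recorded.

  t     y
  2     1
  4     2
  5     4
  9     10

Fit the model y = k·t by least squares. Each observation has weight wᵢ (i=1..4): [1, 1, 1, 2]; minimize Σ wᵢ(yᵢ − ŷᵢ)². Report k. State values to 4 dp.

The normal system AᵀWA·[k]ᵀ = AᵀWy is [[207]]·[k]ᵀ = [210]ᵀ.
k = 210/207 = 1.01449.

k = 1.0145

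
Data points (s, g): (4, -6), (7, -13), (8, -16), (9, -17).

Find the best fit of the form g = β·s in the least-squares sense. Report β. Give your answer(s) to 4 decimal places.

β = -1.8857

Entries of XᵀX: Σs·s = 210.
Right-hand side: Σs·g = -396.
Hence β = -396 / 210 ≈ -1.88571.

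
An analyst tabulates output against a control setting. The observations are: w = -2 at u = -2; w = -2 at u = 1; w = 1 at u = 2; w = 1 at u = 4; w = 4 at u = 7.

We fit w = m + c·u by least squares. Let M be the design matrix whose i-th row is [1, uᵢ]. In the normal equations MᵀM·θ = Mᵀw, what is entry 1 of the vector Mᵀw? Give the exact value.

Entry 1 ↔ basis 1, so (Mᵀw)_{1} = Σᵢ wᵢ = (1)·(-2) + (1)·(-2) + (1)·(1) + (1)·(1) + (1)·(4) = 2.

2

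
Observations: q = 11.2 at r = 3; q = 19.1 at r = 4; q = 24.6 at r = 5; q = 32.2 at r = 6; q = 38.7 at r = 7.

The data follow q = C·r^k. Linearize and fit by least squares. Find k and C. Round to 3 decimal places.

k = 1.443, C = 2.409

Let Y = ln q. Fitting Y = k·ln r + ln C by least squares:
Σln r = 7.8320, Σ(ln r)² = 12.7160, Σln q = 15.6962, Σln r·ln q = 25.2328.
Equations: 12.7160·k + 7.8320·ln C = 25.2328;  7.8320·k + 5·ln C = 15.6962.
Δ = 12.7160·5 − (7.8320)² = 2.2397; k = (25.2328·5 − 7.8320·15.6962)/2.2397 = 1.44280, ln C = (12.7160·15.6962 − 7.8320·25.2328)/2.2397 = 0.87923, so C = exp(0.87923) = 2.40904.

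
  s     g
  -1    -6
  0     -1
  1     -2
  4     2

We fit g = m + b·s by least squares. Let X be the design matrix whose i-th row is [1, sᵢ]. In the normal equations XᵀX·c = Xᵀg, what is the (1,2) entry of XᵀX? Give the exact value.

Row 1 ↔ basis 1, column 2 ↔ basis s, so (XᵀX)_{1,2} = Σᵢ s = (1)·(-1) + (1)·(0) + (1)·(1) + (1)·(4) = 4.

4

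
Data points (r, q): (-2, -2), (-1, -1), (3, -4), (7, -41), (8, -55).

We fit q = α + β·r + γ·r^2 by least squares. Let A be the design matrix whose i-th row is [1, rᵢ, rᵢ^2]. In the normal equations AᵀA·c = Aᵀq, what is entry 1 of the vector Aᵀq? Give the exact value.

-103

Entry 1 ↔ basis 1, so (Aᵀq)_{1} = Σᵢ qᵢ = (1)·(-2) + (1)·(-1) + (1)·(-4) + (1)·(-41) + (1)·(-55) = -103.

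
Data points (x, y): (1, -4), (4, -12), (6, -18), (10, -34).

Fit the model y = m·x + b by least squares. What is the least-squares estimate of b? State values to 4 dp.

b = 0.5614

With design matrix A, AᵀA = [[153, 21]; [21, 4]] and Aᵀy = [-500, -68]ᵀ.
det = 153·4 − 21² = 171.
m = ((-500)·4 − 21·(-68))/171 = -572/171; b = (153·(-68) − 21·(-500))/171 = 32/57.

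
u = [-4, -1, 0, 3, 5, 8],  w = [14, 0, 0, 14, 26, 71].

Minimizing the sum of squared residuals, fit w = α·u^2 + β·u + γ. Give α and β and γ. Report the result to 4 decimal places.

Forming XᵀX = [[5059, 599, 115]; [599, 115, 11]; [115, 11, 6]] and Xᵀw = [5544, 684, 125]ᵀ gives XᵀX·[α, β, γ]ᵀ = Xᵀw.
Row-reducing yields α = 6100/6003, β = 3823/6003, γ = 379/2001.

α = 1.0162, β = 0.6368, γ = 0.1894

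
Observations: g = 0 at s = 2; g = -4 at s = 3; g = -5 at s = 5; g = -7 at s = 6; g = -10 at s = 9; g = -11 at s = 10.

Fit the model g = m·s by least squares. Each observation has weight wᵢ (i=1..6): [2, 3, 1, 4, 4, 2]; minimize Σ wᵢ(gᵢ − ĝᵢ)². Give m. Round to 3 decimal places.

Sums needed: Σwᵢ·s·s = 728.
And Σwᵢ·s·g = -809.
m = (-809)/728 = -1.11126.

m = -1.111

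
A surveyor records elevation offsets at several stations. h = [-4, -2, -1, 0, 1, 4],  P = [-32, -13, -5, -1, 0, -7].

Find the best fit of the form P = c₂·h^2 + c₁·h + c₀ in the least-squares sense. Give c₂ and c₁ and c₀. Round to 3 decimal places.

The normal system AᵀA·[c₂, c₁, c₀]ᵀ = AᵀP is [[530, -8, 38]; [-8, 38, -2]; [38, -2, 6]]·[c₂, c₁, c₀]ᵀ = [-681, 131, -58]ᵀ.
Inverting the 3×3 Gram matrix, [c₂, c₁, c₀]ᵀ = [-2621/2310, 7237/2310, -79/55]ᵀ.

c₂ = -1.135, c₁ = 3.133, c₀ = -1.436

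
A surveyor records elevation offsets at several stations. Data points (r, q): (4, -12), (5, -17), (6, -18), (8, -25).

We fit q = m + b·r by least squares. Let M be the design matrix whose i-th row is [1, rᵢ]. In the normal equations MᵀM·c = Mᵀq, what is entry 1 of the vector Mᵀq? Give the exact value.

Entry 1 ↔ basis 1, so (Mᵀq)_{1} = Σᵢ qᵢ = (1)·(-12) + (1)·(-17) + (1)·(-18) + (1)·(-25) = -72.

-72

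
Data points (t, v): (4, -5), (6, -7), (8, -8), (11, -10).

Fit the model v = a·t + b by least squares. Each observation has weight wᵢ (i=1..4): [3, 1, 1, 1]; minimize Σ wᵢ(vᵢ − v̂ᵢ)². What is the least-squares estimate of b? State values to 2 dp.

With design matrix X, XᵀWX = [[269, 37]; [37, 6]] and XᵀWv = [-276, -40]ᵀ.
det = 269·6 − 37² = 245.
a = ((-276)·6 − 37·(-40))/245 = -176/245; b = (269·(-40) − 37·(-276))/245 = -548/245.

b = -2.24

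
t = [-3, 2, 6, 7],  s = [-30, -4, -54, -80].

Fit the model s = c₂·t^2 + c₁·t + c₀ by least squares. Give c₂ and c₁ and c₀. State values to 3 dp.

Forming AᵀA = [[3794, 540, 98]; [540, 98, 12]; [98, 12, 4]] and Aᵀs = [-6150, -802, -168]ᵀ gives AᵀA·[c₂, c₁, c₀]ᵀ = Aᵀs.
Inverting the 3×3 Gram matrix, [c₂, c₁, c₀]ᵀ = [-96/47, 155/47, -87/47]ᵀ.

c₂ = -2.043, c₁ = 3.298, c₀ = -1.851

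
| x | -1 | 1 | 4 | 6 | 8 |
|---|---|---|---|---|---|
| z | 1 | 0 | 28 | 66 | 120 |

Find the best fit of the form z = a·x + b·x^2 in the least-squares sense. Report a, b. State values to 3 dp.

Normal-equation sums: Σx·x = 118, Σx·x^2 = 792, Σx^2·x^2 = 5650.
For Mᵀz: Σx·z = 1467, Σx^2·z = 10505.
So MᵀM·[a, b]ᵀ = Mᵀz: [[118, 792]; [792, 5650]]·[a, b]ᵀ = [1467, 10505]ᵀ.
Eliminating b: 5650·(row 1) − 792·(row 2) gives 39436·a = 5650·1467 − 792·10505 = -31410, so a = -15705/19718.
Then b = (10505 − 792·(-15705/19718))/5650 = 38863/19718.

a = -0.796, b = 1.971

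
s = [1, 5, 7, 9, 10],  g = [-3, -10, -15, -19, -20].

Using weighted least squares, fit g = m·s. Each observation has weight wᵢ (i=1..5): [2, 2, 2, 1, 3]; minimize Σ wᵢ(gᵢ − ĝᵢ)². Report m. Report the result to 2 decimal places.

Entries of AᵀWA: Σwᵢ·s·s = 531.
For AᵀWg: Σwᵢ·s·g = -1087.
So AᵀWA·[m]ᵀ = AᵀWg: [[531]]·[m]ᵀ = [-1087]ᵀ.
Hence m = -1087 / 531 ≈ -2.04708.

m = -2.05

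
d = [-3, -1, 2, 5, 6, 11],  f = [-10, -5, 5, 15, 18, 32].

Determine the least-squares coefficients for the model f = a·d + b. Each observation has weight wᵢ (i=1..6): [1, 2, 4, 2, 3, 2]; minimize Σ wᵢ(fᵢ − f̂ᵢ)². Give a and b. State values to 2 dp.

a = 3.08, b = -1.10

Compute the Gram sums: Σwᵢ·d·d = 427, Σwᵢ·d = 53, Σwᵢ·1 = 14.
Moment sums: Σwᵢ·d·f = 1258, Σwᵢ·f = 148.
Normal equations: [[427, 53]; [53, 14]]·[a, b]ᵀ = [1258, 148]ᵀ.
Determinant 427·14 − 53² = 3169.
a = (1258·14 − 53·148)/3169 = 9768/3169; b = (427·148 − 53·1258)/3169 = -3478/3169.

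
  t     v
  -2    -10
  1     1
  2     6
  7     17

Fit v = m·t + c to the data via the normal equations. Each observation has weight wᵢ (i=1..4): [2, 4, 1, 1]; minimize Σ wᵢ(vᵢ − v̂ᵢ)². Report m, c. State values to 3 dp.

Entries of MᵀWM: Σwᵢ·t·t = 65, Σwᵢ·t = 9, Σwᵢ·1 = 8.
And Σwᵢ·t·v = 175, Σwᵢ·v = 7.
MᵀWM·[m, c]ᵀ = MᵀWv becomes [[65, 9]; [9, 8]]·[m, c]ᵀ = [175, 7]ᵀ.
Eliminating c: 8·(row 1) − 9·(row 2) gives 439·m = 8·175 − 9·7 = 1337, so m = 1337/439.
Then c = (7 − 9·(1337/439))/8 = -1120/439.

m = 3.046, c = -2.551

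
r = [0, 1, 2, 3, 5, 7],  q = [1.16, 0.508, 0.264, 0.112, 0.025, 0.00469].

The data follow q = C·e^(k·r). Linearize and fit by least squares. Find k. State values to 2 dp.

Linearized form: ln q = k·r + ln C. From the 6 transformed points,
Over the data: Σr = 18.0000, Σ(r)² = 88.0000, Σln q = -13.1011, Σr·ln q = -65.8893.
Normal system: [[88.0000, 18.0000]; [18.0000, 6]]·[k, ln C]ᵀ = [-65.8893, -13.1011]ᵀ.
Solving (det = 204.0000): k = -0.78194, ln C = 0.16230.

k = -0.78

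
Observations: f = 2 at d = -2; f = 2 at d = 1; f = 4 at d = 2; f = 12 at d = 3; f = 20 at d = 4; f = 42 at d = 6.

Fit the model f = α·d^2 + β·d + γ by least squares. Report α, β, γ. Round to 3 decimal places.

The normal equations are: 1666·α + 308·β + 70·γ = 1966;  308·α + 70·β + 14·γ = 374;  70·α + 14·β + 6·γ = 82.
Row-reducing yields α = 402/385, β = 326/385, γ = -27/55.

α = 1.044, β = 0.847, γ = -0.491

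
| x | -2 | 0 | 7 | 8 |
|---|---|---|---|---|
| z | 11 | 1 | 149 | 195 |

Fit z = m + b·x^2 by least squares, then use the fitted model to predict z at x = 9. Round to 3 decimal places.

ẑ = 246.590

With design matrix A, AᵀA = [[4, 117]; [117, 6513]] and Aᵀz = [356, 19825]ᵀ.
Determinant 4·6513 − 117² = 12363.
m = (356·6513 − 117·19825)/12363 = -23/317; b = (4·19825 − 117·356)/12363 = 2896/951.
At x = 9: ẑ = (-23/317)·(1) + (2896/951)·(81) = 78169/317.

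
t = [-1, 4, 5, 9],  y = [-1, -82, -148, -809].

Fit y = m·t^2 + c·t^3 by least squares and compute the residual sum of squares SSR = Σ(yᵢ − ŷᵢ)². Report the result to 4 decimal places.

SSR = 8.6825

Entries of XᵀX: Σt^2·t^2 = 7443, Σt^2·t^3 = 63197, Σt^3·t^3 = 551163.
Moment sums: Σt^2·y = -70542, Σt^3·y = -613508.
Normal equations: [[7443, 63197]; [63197, 551163]]·[m, c]ᵀ = [-70542, -613508]ᵀ.
Determinant 7443·551163 − 63197² = 108445400.
m = ((-70542)·551163 − 63197·(-613508))/108445400 = -10827527/10844540; c = (7443·(-613508) − 63197·(-70542))/108445400 = -10829727/10844540.
Residuals: -542337/542227, -163638/77461, 1941213/1084454, -133219/1084454; SSR = 9415745/1084454.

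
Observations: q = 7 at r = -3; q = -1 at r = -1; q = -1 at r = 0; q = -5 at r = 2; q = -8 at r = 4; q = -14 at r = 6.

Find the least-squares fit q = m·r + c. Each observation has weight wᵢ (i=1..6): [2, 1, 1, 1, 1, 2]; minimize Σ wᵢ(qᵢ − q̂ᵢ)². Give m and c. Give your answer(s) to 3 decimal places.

m = -2.202, c = -0.597

The normal system XᵀWX·[m, c]ᵀ = XᵀWq is [[111, 11]; [11, 8]]·[m, c]ᵀ = [-251, -29]ᵀ.
Δ = 111·8 − 11² = 767.
m = ((-251)·8 − 11·(-29))/767 = -1689/767; c = (111·(-29) − 11·(-251))/767 = -458/767.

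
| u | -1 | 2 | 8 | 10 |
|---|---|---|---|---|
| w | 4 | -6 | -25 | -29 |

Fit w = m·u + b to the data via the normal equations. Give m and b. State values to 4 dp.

m = -3.0476, b = 0.4762

Entries of XᵀX: Σu·u = 169, Σu = 19, Σ1 = 4.
For Xᵀw: Σu·w = -506, Σw = -56.
So XᵀX·[m, b]ᵀ = Xᵀw: [[169, 19]; [19, 4]]·[m, b]ᵀ = [-506, -56]ᵀ.
det = 169·4 − 19² = 315.
m = ((-506)·4 − 19·(-56))/315 = -64/21; b = (169·(-56) − 19·(-506))/315 = 10/21.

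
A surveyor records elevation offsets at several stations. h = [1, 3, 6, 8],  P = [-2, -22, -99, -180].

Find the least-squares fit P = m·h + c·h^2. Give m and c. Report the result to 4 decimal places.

Normal-equation sums: Σh·h = 110, Σh·h^2 = 756, Σh^2·h^2 = 5474.
For XᵀP: Σh·P = -2102, Σh^2·P = -15284.
Normal equations: [[110, 756]; [756, 5474]]·[m, c]ᵀ = [-2102, -15284]ᵀ.
det = 110·5474 − 756² = 30604.
m = ((-2102)·5474 − 756·(-15284))/30604 = 1727/1093; c = (110·(-15284) − 756·(-2102))/30604 = -23032/7651.

m = 1.5801, c = -3.0103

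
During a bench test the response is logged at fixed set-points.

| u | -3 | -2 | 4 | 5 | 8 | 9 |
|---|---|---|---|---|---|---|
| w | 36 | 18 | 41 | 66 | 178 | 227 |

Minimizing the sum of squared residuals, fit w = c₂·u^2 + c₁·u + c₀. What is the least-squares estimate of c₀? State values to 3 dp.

c₀ = 1.492

The normal system XᵀX·[c₂, c₁, c₀]ᵀ = Xᵀw is [[11635, 1395, 199]; [1395, 199, 21]; [199, 21, 6]]·[c₂, c₁, c₀]ᵀ = [32481, 3817, 566]ᵀ.
Solving the 3×3 system (Gaussian elimination) gives c₂ = 1313975/431908, c₁ = -994649/431908, c₀ = 322211/215954.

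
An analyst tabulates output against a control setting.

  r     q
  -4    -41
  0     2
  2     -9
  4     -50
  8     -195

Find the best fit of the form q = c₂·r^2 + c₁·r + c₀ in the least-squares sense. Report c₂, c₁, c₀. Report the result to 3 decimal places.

c₂ = -2.976, c₁ = -0.945, c₀ = 2.814

Compute the Gram sums: Σr^2·r^2 = 4624, Σr^2·r = 520, Σr^2 = 100, Σr·r = 100, Σr = 10, Σ1 = 5.
For Aᵀq: Σr^2·q = -13972, Σr·q = -1614, Σq = -293.
So AᵀA·[c₂, c₁, c₀]ᵀ = Aᵀq: [[4624, 520, 100]; [520, 100, 10]; [100, 10, 5]]·[c₂, c₁, c₀]ᵀ = [-13972, -1614, -293]ᵀ.
Solving the 3×3 system (Gaussian elimination) gives c₂ = -125/42, c₁ = -397/420, c₀ = 197/70.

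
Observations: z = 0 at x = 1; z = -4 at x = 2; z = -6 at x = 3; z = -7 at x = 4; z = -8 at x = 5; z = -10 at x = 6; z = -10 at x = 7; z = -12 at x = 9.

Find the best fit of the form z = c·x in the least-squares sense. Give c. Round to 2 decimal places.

c = -1.50

Normal-equation sums: Σx·x = 221.
And Σx·z = -332.
MᵀM·[c]ᵀ = Mᵀz becomes [[221]]·[c]ᵀ = [-332]ᵀ.
c = (-332)/221 = -1.50226.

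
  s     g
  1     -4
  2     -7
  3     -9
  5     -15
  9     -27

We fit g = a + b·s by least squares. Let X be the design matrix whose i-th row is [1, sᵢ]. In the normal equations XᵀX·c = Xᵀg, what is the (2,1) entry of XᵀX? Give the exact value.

20

Row 2 ↔ basis s, column 1 ↔ basis 1, so (XᵀX)_{2,1} = Σᵢ s = (1)·(1) + (2)·(1) + (3)·(1) + (5)·(1) + (9)·(1) = 20.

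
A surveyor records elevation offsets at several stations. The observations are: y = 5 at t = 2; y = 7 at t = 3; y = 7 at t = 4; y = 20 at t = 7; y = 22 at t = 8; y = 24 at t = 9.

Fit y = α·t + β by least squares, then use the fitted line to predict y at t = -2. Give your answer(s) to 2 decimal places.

With design matrix M, MᵀM = [[223, 33]; [33, 6]] and Mᵀy = [591, 85]ᵀ.
Determinant 223·6 − 33² = 249.
α = (591·6 − 33·85)/249 = 247/83; β = (223·85 − 33·591)/249 = -548/249.
At t = -2: ŷ = (247/83)·(-2) + (-548/249)·(1) = -2030/249.

ŷ = -8.15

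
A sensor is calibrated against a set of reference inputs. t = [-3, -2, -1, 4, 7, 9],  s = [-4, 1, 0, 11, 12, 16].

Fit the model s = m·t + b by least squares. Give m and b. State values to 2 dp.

Compute the Gram sums: Σt·t = 160, Σt = 14, Σ1 = 6.
Moment sums: Σt·s = 282, Σs = 36.
So XᵀX·[m, b]ᵀ = Xᵀs: [[160, 14]; [14, 6]]·[m, b]ᵀ = [282, 36]ᵀ.
Eliminating b: 6·(row 1) − 14·(row 2) gives 764·m = 6·282 − 14·36 = 1188, so m = 297/191.
Then b = (36 − 14·(297/191))/6 = 453/191.

m = 1.55, b = 2.37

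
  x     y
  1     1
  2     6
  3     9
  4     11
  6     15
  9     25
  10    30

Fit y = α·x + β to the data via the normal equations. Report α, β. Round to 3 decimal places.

The normal system MᵀM·[α, β]ᵀ = Mᵀy is [[247, 35]; [35, 7]]·[α, β]ᵀ = [699, 97]ᵀ.
Δ = 247·7 − 35² = 504.
α = (699·7 − 35·97)/504 = 107/36; β = (247·97 − 35·699)/504 = -253/252.

α = 2.972, β = -1.004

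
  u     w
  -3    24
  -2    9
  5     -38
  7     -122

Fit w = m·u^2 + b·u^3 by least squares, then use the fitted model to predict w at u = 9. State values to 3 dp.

Compute the Gram sums: Σu^2·u^2 = 3123, Σu^2·u^3 = 19657, Σu^3·u^3 = 134067.
And Σu^2·w = -6676, Σu^3·w = -47316.
AᵀA·[m, b]ᵀ = Aᵀw becomes [[3123, 19657]; [19657, 134067]]·[m, b]ᵀ = [-6676, -47316]ᵀ.
Δ = 3123·134067 − 19657² = 32293592.
m = ((-6676)·134067 − 19657·(-47316))/32293592 = 4382415/4036699; b = (3123·(-47316) − 19657·(-6676))/32293592 = -2067217/4036699.
At u = 9: ŵ = (4382415/4036699)·(81) + (-2067217/4036699)·(729) = -1152025578/4036699.

ŵ = -285.388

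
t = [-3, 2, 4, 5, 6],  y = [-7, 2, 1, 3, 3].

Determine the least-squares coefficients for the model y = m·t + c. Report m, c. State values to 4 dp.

m = 1.1102, c = -2.7087

The normal system AᵀA·[m, c]ᵀ = Aᵀy is [[90, 14]; [14, 5]]·[m, c]ᵀ = [62, 2]ᵀ.
Eliminating c: 5·(row 1) − 14·(row 2) gives 254·m = 5·62 − 14·2 = 282, so m = 141/127.
Then c = (2 − 14·(141/127))/5 = -344/127.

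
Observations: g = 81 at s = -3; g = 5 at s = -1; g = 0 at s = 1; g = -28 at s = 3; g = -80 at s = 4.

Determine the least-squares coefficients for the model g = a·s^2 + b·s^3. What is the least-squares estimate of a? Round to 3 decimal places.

a = 2.979

Setting ∂/∂a … = 0 gives: 420·a + 1024·b = -798;  1024·a + 5556·b = -8068.
Determinant 420·5556 − 1024² = 1284944.
a = ((-798)·5556 − 1024·(-8068))/1284944 = 478493/160618; b = (420·(-8068) − 1024·(-798))/1284944 = -160713/80309.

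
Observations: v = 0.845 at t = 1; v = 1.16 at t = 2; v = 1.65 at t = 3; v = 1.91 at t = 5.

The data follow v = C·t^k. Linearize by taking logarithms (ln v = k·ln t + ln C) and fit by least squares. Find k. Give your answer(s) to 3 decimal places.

Taking logs, ln v = k·ln t + ln C, so regress ln v on ln t.
Over the data: Σln t = 3.4012, Σ(ln t)² = 4.2777, Σln v = 1.1279, Σln t·ln v = 1.6945.
Normal system: [[4.2777, 3.4012]; [3.4012, 4]]·[k, ln C]ᵀ = [1.6945, 1.1279]ᵀ.
Δ = 4.2777·4 − (3.4012)² = 5.5426; k = (1.6945·4 − 3.4012·1.1279)/5.5426 = 0.53077, ln C = (4.2777·1.1279 − 3.4012·1.6945)/5.5426 = -0.16935.

k = 0.531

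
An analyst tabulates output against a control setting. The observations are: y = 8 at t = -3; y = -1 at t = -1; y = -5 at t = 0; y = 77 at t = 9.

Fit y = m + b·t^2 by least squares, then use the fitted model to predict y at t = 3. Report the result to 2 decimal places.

ŷ = 6.19

From the data, Σ1 = 4, Σt^2 = 91, Σt^2·t^2 = 6643.
Right-hand side: Σy = 79, Σt^2·y = 6308.
MᵀM·[m, b]ᵀ = Mᵀy becomes [[4, 91]; [91, 6643]]·[m, b]ᵀ = [79, 6308]ᵀ.
det = 4·6643 − 91² = 18291.
m = (79·6643 − 91·6308)/18291 = -541/201; b = (4·6308 − 91·79)/18291 = 18043/18291.
At t = 3: ŷ = (-541/201)·(1) + (18043/18291)·(9) = 113156/18291.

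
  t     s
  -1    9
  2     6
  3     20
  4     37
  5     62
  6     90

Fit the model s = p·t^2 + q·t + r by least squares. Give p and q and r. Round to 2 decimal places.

The normal equations are: 2275·p + 439·q + 91·r = 5595;  439·p + 91·q + 19·r = 1061;  91·p + 19·q + 6·r = 224.
(Σt^2·t^2 = 2275, Σt^2·t = 439, Σt^2 = 91, Σt·t = 91, Σt = 19, Σ1 = 6, Σt^2·s = 5595, Σt·s = 1061, Σs = 224.)
Row-reducing yields p = 8831/2904, q = -10079/2904, r = 533/242.

p = 3.04, q = -3.47, r = 2.20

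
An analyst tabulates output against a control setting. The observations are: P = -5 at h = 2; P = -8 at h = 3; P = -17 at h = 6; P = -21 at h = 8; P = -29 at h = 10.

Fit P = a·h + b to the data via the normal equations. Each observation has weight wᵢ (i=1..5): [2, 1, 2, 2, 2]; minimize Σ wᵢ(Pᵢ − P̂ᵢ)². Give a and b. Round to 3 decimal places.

The normal equations are: 417·a + 55·b = -1164;  55·a + 9·b = -152.
(Σwᵢ·h·h = 417, Σwᵢ·h = 55, Σwᵢ·1 = 9, Σwᵢ·h·P = -1164, Σwᵢ·P = -152.)
det = 417·9 − 55² = 728.
a = ((-1164)·9 − 55·(-152))/728 = -529/182; b = (417·(-152) − 55·(-1164))/728 = 159/182.

a = -2.907, b = 0.874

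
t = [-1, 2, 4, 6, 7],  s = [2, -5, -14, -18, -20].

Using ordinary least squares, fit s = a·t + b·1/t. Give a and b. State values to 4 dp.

Forming XᵀX = [[106, 5]; [5, 9601/7056]] and Xᵀs = [-316, -97/7]ᵀ gives XᵀX·[a, b]ᵀ = Xᵀs.
det = 106·(9601/7056) − 5² = 420653/3528.
a = ((-316)·(9601/7056) − 5·(-97/7))/(420653/3528) = -1272518/420653; b = (106·(-97/7) − 5·(-316))/(420653/3528) = 392112/420653.

a = -3.0251, b = 0.9322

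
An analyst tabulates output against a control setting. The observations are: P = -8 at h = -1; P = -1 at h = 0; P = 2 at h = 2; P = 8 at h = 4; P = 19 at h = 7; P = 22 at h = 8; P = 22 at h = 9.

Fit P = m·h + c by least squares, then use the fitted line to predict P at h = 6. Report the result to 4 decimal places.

P̂ = 14.7395

With design matrix X, XᵀX = [[215, 29]; [29, 7]] and XᵀP = [551, 64]ᵀ.
Determinant 215·7 − 29² = 664.
m = (551·7 − 29·64)/664 = 2001/664; c = (215·64 − 29·551)/664 = -2219/664.
At h = 6: P̂ = (2001/664)·(6) + (-2219/664)·(1) = 9787/664.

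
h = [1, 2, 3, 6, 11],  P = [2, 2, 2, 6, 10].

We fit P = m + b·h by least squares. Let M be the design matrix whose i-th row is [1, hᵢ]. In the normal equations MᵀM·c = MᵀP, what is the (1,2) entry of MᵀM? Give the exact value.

Row 1 ↔ basis 1, column 2 ↔ basis h, so (MᵀM)_{1,2} = Σᵢ h = (1)·(1) + (1)·(2) + (1)·(3) + (1)·(6) + (1)·(11) = 23.

23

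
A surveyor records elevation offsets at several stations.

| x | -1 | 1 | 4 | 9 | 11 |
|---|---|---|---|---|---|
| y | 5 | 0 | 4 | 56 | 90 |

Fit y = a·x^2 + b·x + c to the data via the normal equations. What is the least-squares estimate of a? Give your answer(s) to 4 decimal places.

Normal-equation sums: Σx^2·x^2 = 21460, Σx^2·x = 2124, Σx^2 = 220, Σx·x = 220, Σx = 24, Σ1 = 5.
Right-hand side: Σx^2·y = 15495, Σx·y = 1505, Σy = 155.
Solving the 3×3 system (Gaussian elimination) gives a = 12049/11740, b = -1877/587, c = 3494/2935.

a = 1.0263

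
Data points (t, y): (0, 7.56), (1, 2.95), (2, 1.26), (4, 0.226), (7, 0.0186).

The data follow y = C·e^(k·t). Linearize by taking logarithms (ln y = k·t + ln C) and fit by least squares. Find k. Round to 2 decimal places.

Let Y = ln y. Fitting Y = k·t + ln C by least squares:
Σt = 14.0000, Σ(t)² = 70.0000, Σln y = -2.1360, Σt·ln y = -32.2970.
Equations: 70.0000·k + 14.0000·ln C = -32.2970;  14.0000·k + 5·ln C = -2.1360.
Slope k = (n·Σt·ln y − Σt·Σln y)/(n·Σ(t)² − (Σt)²) = (5·-32.2970 − 14.0000·-2.1360)/154.0000 = -0.85442; ln C = (Σln y − k·Σt)/n = 1.96517.

k = -0.85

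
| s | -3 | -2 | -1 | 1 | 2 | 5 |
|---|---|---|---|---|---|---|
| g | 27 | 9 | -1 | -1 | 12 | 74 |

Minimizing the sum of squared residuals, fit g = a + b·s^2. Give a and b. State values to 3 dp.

a = -2.756, b = 3.103

Forming AᵀA = [[6, 44]; [44, 740]] and Aᵀg = [120, 2175]ᵀ gives AᵀA·[a, b]ᵀ = Aᵀg.
Δ = 6·740 − 44² = 2504.
a = (120·740 − 44·2175)/2504 = -1725/626; b = (6·2175 − 44·120)/2504 = 3885/1252.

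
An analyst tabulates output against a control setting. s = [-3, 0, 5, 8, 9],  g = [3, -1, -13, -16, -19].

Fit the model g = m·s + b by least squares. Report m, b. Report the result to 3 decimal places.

m = -1.856, b = -2.148

Forming XᵀX = [[179, 19]; [19, 5]] and Xᵀg = [-373, -46]ᵀ gives XᵀX·[m, b]ᵀ = Xᵀg.
det = 179·5 − 19² = 534.
m = ((-373)·5 − 19·(-46))/534 = -991/534; b = (179·(-46) − 19·(-373))/534 = -1147/534.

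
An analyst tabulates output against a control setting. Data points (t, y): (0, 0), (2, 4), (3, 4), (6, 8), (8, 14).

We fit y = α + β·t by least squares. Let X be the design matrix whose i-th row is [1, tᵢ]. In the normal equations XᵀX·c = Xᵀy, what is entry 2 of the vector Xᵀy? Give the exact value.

180

Entry 2 ↔ basis t, so (Xᵀy)_{2} = Σᵢ (t)·yᵢ = (0)·(0) + (2)·(4) + (3)·(4) + (6)·(8) + (8)·(14) = 180.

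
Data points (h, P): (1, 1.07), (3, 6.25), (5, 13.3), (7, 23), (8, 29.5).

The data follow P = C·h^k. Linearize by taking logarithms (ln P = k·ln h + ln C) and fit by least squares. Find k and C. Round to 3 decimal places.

k = 1.582, C = 1.074

With ln Pᵢ as the transformed response and ln hᵢ as the regressor:
AᵀA = [[11.9079, 6.7334]; [6.7334, 5]], rhs = [19.3172, 11.0079]ᵀ  (here Σln h = 6.7334, Σ(ln h)² = 11.9079, Σln P = 11.0079, Σln h·ln P = 19.3172).
Solving (det = 14.2007): k = 1.58199, ln C = 0.07115, so C = exp(0.07115) = 1.07374.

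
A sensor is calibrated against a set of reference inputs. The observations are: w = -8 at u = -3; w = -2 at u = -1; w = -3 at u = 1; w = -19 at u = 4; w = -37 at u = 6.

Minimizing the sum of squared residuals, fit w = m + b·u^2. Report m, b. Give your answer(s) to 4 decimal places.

The normal system MᵀM·[m, b]ᵀ = Mᵀw is [[5, 63]; [63, 1635]]·[m, b]ᵀ = [-69, -1713]ᵀ.
Δ = 5·1635 − 63² = 4206.
m = ((-69)·1635 − 63·(-1713))/4206 = -816/701; b = (5·(-1713) − 63·(-69))/4206 = -703/701.

m = -1.1641, b = -1.0029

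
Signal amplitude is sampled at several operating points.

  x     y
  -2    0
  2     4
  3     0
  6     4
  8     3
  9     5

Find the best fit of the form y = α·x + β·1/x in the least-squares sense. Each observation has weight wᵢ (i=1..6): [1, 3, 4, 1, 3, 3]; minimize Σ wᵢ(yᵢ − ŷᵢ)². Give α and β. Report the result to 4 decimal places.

α = 0.4329, β = 1.9049

Normal-equation sums: Σwᵢ·x·x = 523, Σwᵢ·x·1/x = 15, Σwᵢ·1/x·1/x = 2689/1728.
For MᵀWy: Σwᵢ·x·y = 255, Σwᵢ·1/x·y = 227/24.
det = 523·(2689/1728) − 15² = 1017547/1728.
α = (255·(2689/1728) − 15·(227/24))/(1017547/1728) = 440535/1017547; β = (523·(227/24) − 15·255)/(1017547/1728) = 1938312/1017547.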